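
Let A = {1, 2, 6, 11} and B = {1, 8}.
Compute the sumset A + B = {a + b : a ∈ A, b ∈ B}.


A + B = {a + b : a ∈ A, b ∈ B}.
Enumerate all |A|·|B| = 4·2 = 8 pairs (a, b) and collect distinct sums.
a = 1: 1+1=2, 1+8=9
a = 2: 2+1=3, 2+8=10
a = 6: 6+1=7, 6+8=14
a = 11: 11+1=12, 11+8=19
Collecting distinct sums: A + B = {2, 3, 7, 9, 10, 12, 14, 19}
|A + B| = 8

A + B = {2, 3, 7, 9, 10, 12, 14, 19}


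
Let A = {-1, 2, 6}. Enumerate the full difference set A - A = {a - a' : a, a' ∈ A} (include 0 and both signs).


A - A = {a - a' : a, a' ∈ A}.
Compute a - a' for each ordered pair (a, a'):
a = -1: -1--1=0, -1-2=-3, -1-6=-7
a = 2: 2--1=3, 2-2=0, 2-6=-4
a = 6: 6--1=7, 6-2=4, 6-6=0
Collecting distinct values (and noting 0 appears from a-a):
A - A = {-7, -4, -3, 0, 3, 4, 7}
|A - A| = 7

A - A = {-7, -4, -3, 0, 3, 4, 7}


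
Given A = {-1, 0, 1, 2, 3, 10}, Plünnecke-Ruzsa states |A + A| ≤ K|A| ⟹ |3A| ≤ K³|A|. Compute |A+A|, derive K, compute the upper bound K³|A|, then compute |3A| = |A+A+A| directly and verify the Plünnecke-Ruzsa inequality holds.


|A| = 6.
Step 1: Compute A + A by enumerating all 36 pairs.
A + A = {-2, -1, 0, 1, 2, 3, 4, 5, 6, 9, 10, 11, 12, 13, 20}, so |A + A| = 15.
Step 2: Doubling constant K = |A + A|/|A| = 15/6 = 15/6 ≈ 2.5000.
Step 3: Plünnecke-Ruzsa gives |3A| ≤ K³·|A| = (2.5000)³ · 6 ≈ 93.7500.
Step 4: Compute 3A = A + A + A directly by enumerating all triples (a,b,c) ∈ A³; |3A| = 26.
Step 5: Check 26 ≤ 93.7500? Yes ✓.

K = 15/6, Plünnecke-Ruzsa bound K³|A| ≈ 93.7500, |3A| = 26, inequality holds.


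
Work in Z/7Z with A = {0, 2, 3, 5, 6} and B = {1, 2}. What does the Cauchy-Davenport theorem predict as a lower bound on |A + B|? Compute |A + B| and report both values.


Cauchy-Davenport: |A + B| ≥ min(p, |A| + |B| - 1) for A, B nonempty in Z/pZ.
|A| = 5, |B| = 2, p = 7.
CD lower bound = min(7, 5 + 2 - 1) = min(7, 6) = 6.
Compute A + B mod 7 directly:
a = 0: 0+1=1, 0+2=2
a = 2: 2+1=3, 2+2=4
a = 3: 3+1=4, 3+2=5
a = 5: 5+1=6, 5+2=0
a = 6: 6+1=0, 6+2=1
A + B = {0, 1, 2, 3, 4, 5, 6}, so |A + B| = 7.
Verify: 7 ≥ 6? Yes ✓.

CD lower bound = 6, actual |A + B| = 7.


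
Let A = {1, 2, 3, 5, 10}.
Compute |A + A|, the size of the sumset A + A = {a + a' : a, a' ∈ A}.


A + A = {a + a' : a, a' ∈ A}; |A| = 5.
General bounds: 2|A| - 1 ≤ |A + A| ≤ |A|(|A|+1)/2, i.e. 9 ≤ |A + A| ≤ 15.
Lower bound 2|A|-1 is attained iff A is an arithmetic progression.
Enumerate sums a + a' for a ≤ a' (symmetric, so this suffices):
a = 1: 1+1=2, 1+2=3, 1+3=4, 1+5=6, 1+10=11
a = 2: 2+2=4, 2+3=5, 2+5=7, 2+10=12
a = 3: 3+3=6, 3+5=8, 3+10=13
a = 5: 5+5=10, 5+10=15
a = 10: 10+10=20
Distinct sums: {2, 3, 4, 5, 6, 7, 8, 10, 11, 12, 13, 15, 20}
|A + A| = 13

|A + A| = 13


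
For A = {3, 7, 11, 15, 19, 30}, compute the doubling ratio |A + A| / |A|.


|A| = 6.
Compute A + A by enumerating all 36 pairs.
A + A = {6, 10, 14, 18, 22, 26, 30, 33, 34, 37, 38, 41, 45, 49, 60}, so |A + A| = 15.
K = |A + A| / |A| = 15/6 = 5/2 ≈ 2.5000.
Reference: AP of size 6 gives K = 11/6 ≈ 1.8333; a fully generic set of size 6 gives K ≈ 3.5000.

|A| = 6, |A + A| = 15, K = 15/6 = 5/2.


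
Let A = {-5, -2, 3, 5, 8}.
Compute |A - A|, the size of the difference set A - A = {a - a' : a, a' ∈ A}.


A - A = {a - a' : a, a' ∈ A}; |A| = 5.
Bounds: 2|A|-1 ≤ |A - A| ≤ |A|² - |A| + 1, i.e. 9 ≤ |A - A| ≤ 21.
Note: 0 ∈ A - A always (from a - a). The set is symmetric: if d ∈ A - A then -d ∈ A - A.
Enumerate nonzero differences d = a - a' with a > a' (then include -d):
Positive differences: {2, 3, 5, 7, 8, 10, 13}
Full difference set: {0} ∪ (positive diffs) ∪ (negative diffs).
|A - A| = 1 + 2·7 = 15 (matches direct enumeration: 15).

|A - A| = 15


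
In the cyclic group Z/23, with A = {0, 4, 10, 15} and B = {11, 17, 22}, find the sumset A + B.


Work in Z/23Z: reduce every sum a + b modulo 23.
Enumerate all 12 pairs:
a = 0: 0+11=11, 0+17=17, 0+22=22
a = 4: 4+11=15, 4+17=21, 4+22=3
a = 10: 10+11=21, 10+17=4, 10+22=9
a = 15: 15+11=3, 15+17=9, 15+22=14
Distinct residues collected: {3, 4, 9, 11, 14, 15, 17, 21, 22}
|A + B| = 9 (out of 23 total residues).

A + B = {3, 4, 9, 11, 14, 15, 17, 21, 22}


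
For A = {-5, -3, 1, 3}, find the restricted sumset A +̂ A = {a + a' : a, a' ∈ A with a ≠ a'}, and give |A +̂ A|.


Restricted sumset: A +̂ A = {a + a' : a ∈ A, a' ∈ A, a ≠ a'}.
Equivalently, take A + A and drop any sum 2a that is achievable ONLY as a + a for a ∈ A (i.e. sums representable only with equal summands).
Enumerate pairs (a, a') with a < a' (symmetric, so each unordered pair gives one sum; this covers all a ≠ a'):
  -5 + -3 = -8
  -5 + 1 = -4
  -5 + 3 = -2
  -3 + 1 = -2
  -3 + 3 = 0
  1 + 3 = 4
Collected distinct sums: {-8, -4, -2, 0, 4}
|A +̂ A| = 5
(Reference bound: |A +̂ A| ≥ 2|A| - 3 for |A| ≥ 2, with |A| = 4 giving ≥ 5.)

|A +̂ A| = 5


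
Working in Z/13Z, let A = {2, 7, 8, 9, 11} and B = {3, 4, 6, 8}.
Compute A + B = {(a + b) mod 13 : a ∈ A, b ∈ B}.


Work in Z/13Z: reduce every sum a + b modulo 13.
Enumerate all 20 pairs:
a = 2: 2+3=5, 2+4=6, 2+6=8, 2+8=10
a = 7: 7+3=10, 7+4=11, 7+6=0, 7+8=2
a = 8: 8+3=11, 8+4=12, 8+6=1, 8+8=3
a = 9: 9+3=12, 9+4=0, 9+6=2, 9+8=4
a = 11: 11+3=1, 11+4=2, 11+6=4, 11+8=6
Distinct residues collected: {0, 1, 2, 3, 4, 5, 6, 8, 10, 11, 12}
|A + B| = 11 (out of 13 total residues).

A + B = {0, 1, 2, 3, 4, 5, 6, 8, 10, 11, 12}


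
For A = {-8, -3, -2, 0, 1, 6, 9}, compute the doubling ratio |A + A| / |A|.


|A| = 7.
Compute A + A by enumerating all 49 pairs.
A + A = {-16, -11, -10, -8, -7, -6, -5, -4, -3, -2, -1, 0, 1, 2, 3, 4, 6, 7, 9, 10, 12, 15, 18}, so |A + A| = 23.
K = |A + A| / |A| = 23/7 (already in lowest terms) ≈ 3.2857.
Reference: AP of size 7 gives K = 13/7 ≈ 1.8571; a fully generic set of size 7 gives K ≈ 4.0000.

|A| = 7, |A + A| = 23, K = 23/7.


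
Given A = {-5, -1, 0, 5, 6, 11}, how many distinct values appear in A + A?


A + A = {a + a' : a, a' ∈ A}; |A| = 6.
General bounds: 2|A| - 1 ≤ |A + A| ≤ |A|(|A|+1)/2, i.e. 11 ≤ |A + A| ≤ 21.
Lower bound 2|A|-1 is attained iff A is an arithmetic progression.
Enumerate sums a + a' for a ≤ a' (symmetric, so this suffices):
a = -5: -5+-5=-10, -5+-1=-6, -5+0=-5, -5+5=0, -5+6=1, -5+11=6
a = -1: -1+-1=-2, -1+0=-1, -1+5=4, -1+6=5, -1+11=10
a = 0: 0+0=0, 0+5=5, 0+6=6, 0+11=11
a = 5: 5+5=10, 5+6=11, 5+11=16
a = 6: 6+6=12, 6+11=17
a = 11: 11+11=22
Distinct sums: {-10, -6, -5, -2, -1, 0, 1, 4, 5, 6, 10, 11, 12, 16, 17, 22}
|A + A| = 16

|A + A| = 16


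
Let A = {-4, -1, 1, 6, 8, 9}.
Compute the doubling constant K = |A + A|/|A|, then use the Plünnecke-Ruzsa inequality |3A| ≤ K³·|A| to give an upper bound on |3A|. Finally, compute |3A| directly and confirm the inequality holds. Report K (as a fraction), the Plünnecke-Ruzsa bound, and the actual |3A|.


|A| = 6.
Step 1: Compute A + A by enumerating all 36 pairs.
A + A = {-8, -5, -3, -2, 0, 2, 4, 5, 7, 8, 9, 10, 12, 14, 15, 16, 17, 18}, so |A + A| = 18.
Step 2: Doubling constant K = |A + A|/|A| = 18/6 = 18/6 ≈ 3.0000.
Step 3: Plünnecke-Ruzsa gives |3A| ≤ K³·|A| = (3.0000)³ · 6 ≈ 162.0000.
Step 4: Compute 3A = A + A + A directly by enumerating all triples (a,b,c) ∈ A³; |3A| = 35.
Step 5: Check 35 ≤ 162.0000? Yes ✓.

K = 18/6, Plünnecke-Ruzsa bound K³|A| ≈ 162.0000, |3A| = 35, inequality holds.


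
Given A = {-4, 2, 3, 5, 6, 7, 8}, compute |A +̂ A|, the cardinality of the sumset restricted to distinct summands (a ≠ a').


Restricted sumset: A +̂ A = {a + a' : a ∈ A, a' ∈ A, a ≠ a'}.
Equivalently, take A + A and drop any sum 2a that is achievable ONLY as a + a for a ∈ A (i.e. sums representable only with equal summands).
Enumerate pairs (a, a') with a < a' (symmetric, so each unordered pair gives one sum; this covers all a ≠ a'):
  -4 + 2 = -2
  -4 + 3 = -1
  -4 + 5 = 1
  -4 + 6 = 2
  -4 + 7 = 3
  -4 + 8 = 4
  2 + 3 = 5
  2 + 5 = 7
  2 + 6 = 8
  2 + 7 = 9
  2 + 8 = 10
  3 + 5 = 8
  3 + 6 = 9
  3 + 7 = 10
  3 + 8 = 11
  5 + 6 = 11
  5 + 7 = 12
  5 + 8 = 13
  6 + 7 = 13
  6 + 8 = 14
  7 + 8 = 15
Collected distinct sums: {-2, -1, 1, 2, 3, 4, 5, 7, 8, 9, 10, 11, 12, 13, 14, 15}
|A +̂ A| = 16
(Reference bound: |A +̂ A| ≥ 2|A| - 3 for |A| ≥ 2, with |A| = 7 giving ≥ 11.)

|A +̂ A| = 16


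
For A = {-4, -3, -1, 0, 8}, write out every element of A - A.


A - A = {a - a' : a, a' ∈ A}.
Compute a - a' for each ordered pair (a, a'):
a = -4: -4--4=0, -4--3=-1, -4--1=-3, -4-0=-4, -4-8=-12
a = -3: -3--4=1, -3--3=0, -3--1=-2, -3-0=-3, -3-8=-11
a = -1: -1--4=3, -1--3=2, -1--1=0, -1-0=-1, -1-8=-9
a = 0: 0--4=4, 0--3=3, 0--1=1, 0-0=0, 0-8=-8
a = 8: 8--4=12, 8--3=11, 8--1=9, 8-0=8, 8-8=0
Collecting distinct values (and noting 0 appears from a-a):
A - A = {-12, -11, -9, -8, -4, -3, -2, -1, 0, 1, 2, 3, 4, 8, 9, 11, 12}
|A - A| = 17

A - A = {-12, -11, -9, -8, -4, -3, -2, -1, 0, 1, 2, 3, 4, 8, 9, 11, 12}


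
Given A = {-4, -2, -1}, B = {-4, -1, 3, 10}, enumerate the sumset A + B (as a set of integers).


A + B = {a + b : a ∈ A, b ∈ B}.
Enumerate all |A|·|B| = 3·4 = 12 pairs (a, b) and collect distinct sums.
a = -4: -4+-4=-8, -4+-1=-5, -4+3=-1, -4+10=6
a = -2: -2+-4=-6, -2+-1=-3, -2+3=1, -2+10=8
a = -1: -1+-4=-5, -1+-1=-2, -1+3=2, -1+10=9
Collecting distinct sums: A + B = {-8, -6, -5, -3, -2, -1, 1, 2, 6, 8, 9}
|A + B| = 11

A + B = {-8, -6, -5, -3, -2, -1, 1, 2, 6, 8, 9}


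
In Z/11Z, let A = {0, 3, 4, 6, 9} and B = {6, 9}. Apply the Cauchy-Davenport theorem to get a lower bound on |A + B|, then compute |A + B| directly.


Cauchy-Davenport: |A + B| ≥ min(p, |A| + |B| - 1) for A, B nonempty in Z/pZ.
|A| = 5, |B| = 2, p = 11.
CD lower bound = min(11, 5 + 2 - 1) = min(11, 6) = 6.
Compute A + B mod 11 directly:
a = 0: 0+6=6, 0+9=9
a = 3: 3+6=9, 3+9=1
a = 4: 4+6=10, 4+9=2
a = 6: 6+6=1, 6+9=4
a = 9: 9+6=4, 9+9=7
A + B = {1, 2, 4, 6, 7, 9, 10}, so |A + B| = 7.
Verify: 7 ≥ 6? Yes ✓.

CD lower bound = 6, actual |A + B| = 7.


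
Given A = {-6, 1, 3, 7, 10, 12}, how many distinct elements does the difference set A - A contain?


A - A = {a - a' : a, a' ∈ A}; |A| = 6.
Bounds: 2|A|-1 ≤ |A - A| ≤ |A|² - |A| + 1, i.e. 11 ≤ |A - A| ≤ 31.
Note: 0 ∈ A - A always (from a - a). The set is symmetric: if d ∈ A - A then -d ∈ A - A.
Enumerate nonzero differences d = a - a' with a > a' (then include -d):
Positive differences: {2, 3, 4, 5, 6, 7, 9, 11, 13, 16, 18}
Full difference set: {0} ∪ (positive diffs) ∪ (negative diffs).
|A - A| = 1 + 2·11 = 23 (matches direct enumeration: 23).

|A - A| = 23


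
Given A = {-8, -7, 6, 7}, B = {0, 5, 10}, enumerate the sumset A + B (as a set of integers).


A + B = {a + b : a ∈ A, b ∈ B}.
Enumerate all |A|·|B| = 4·3 = 12 pairs (a, b) and collect distinct sums.
a = -8: -8+0=-8, -8+5=-3, -8+10=2
a = -7: -7+0=-7, -7+5=-2, -7+10=3
a = 6: 6+0=6, 6+5=11, 6+10=16
a = 7: 7+0=7, 7+5=12, 7+10=17
Collecting distinct sums: A + B = {-8, -7, -3, -2, 2, 3, 6, 7, 11, 12, 16, 17}
|A + B| = 12

A + B = {-8, -7, -3, -2, 2, 3, 6, 7, 11, 12, 16, 17}


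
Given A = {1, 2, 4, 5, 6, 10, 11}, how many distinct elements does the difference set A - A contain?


A - A = {a - a' : a, a' ∈ A}; |A| = 7.
Bounds: 2|A|-1 ≤ |A - A| ≤ |A|² - |A| + 1, i.e. 13 ≤ |A - A| ≤ 43.
Note: 0 ∈ A - A always (from a - a). The set is symmetric: if d ∈ A - A then -d ∈ A - A.
Enumerate nonzero differences d = a - a' with a > a' (then include -d):
Positive differences: {1, 2, 3, 4, 5, 6, 7, 8, 9, 10}
Full difference set: {0} ∪ (positive diffs) ∪ (negative diffs).
|A - A| = 1 + 2·10 = 21 (matches direct enumeration: 21).

|A - A| = 21


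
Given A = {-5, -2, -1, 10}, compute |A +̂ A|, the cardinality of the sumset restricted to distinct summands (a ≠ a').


Restricted sumset: A +̂ A = {a + a' : a ∈ A, a' ∈ A, a ≠ a'}.
Equivalently, take A + A and drop any sum 2a that is achievable ONLY as a + a for a ∈ A (i.e. sums representable only with equal summands).
Enumerate pairs (a, a') with a < a' (symmetric, so each unordered pair gives one sum; this covers all a ≠ a'):
  -5 + -2 = -7
  -5 + -1 = -6
  -5 + 10 = 5
  -2 + -1 = -3
  -2 + 10 = 8
  -1 + 10 = 9
Collected distinct sums: {-7, -6, -3, 5, 8, 9}
|A +̂ A| = 6
(Reference bound: |A +̂ A| ≥ 2|A| - 3 for |A| ≥ 2, with |A| = 4 giving ≥ 5.)

|A +̂ A| = 6


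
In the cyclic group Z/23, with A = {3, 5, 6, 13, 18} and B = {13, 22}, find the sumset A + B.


Work in Z/23Z: reduce every sum a + b modulo 23.
Enumerate all 10 pairs:
a = 3: 3+13=16, 3+22=2
a = 5: 5+13=18, 5+22=4
a = 6: 6+13=19, 6+22=5
a = 13: 13+13=3, 13+22=12
a = 18: 18+13=8, 18+22=17
Distinct residues collected: {2, 3, 4, 5, 8, 12, 16, 17, 18, 19}
|A + B| = 10 (out of 23 total residues).

A + B = {2, 3, 4, 5, 8, 12, 16, 17, 18, 19}


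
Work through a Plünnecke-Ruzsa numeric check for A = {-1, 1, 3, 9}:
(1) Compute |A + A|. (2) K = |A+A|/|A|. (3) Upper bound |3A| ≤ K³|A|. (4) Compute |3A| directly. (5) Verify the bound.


|A| = 4.
Step 1: Compute A + A by enumerating all 16 pairs.
A + A = {-2, 0, 2, 4, 6, 8, 10, 12, 18}, so |A + A| = 9.
Step 2: Doubling constant K = |A + A|/|A| = 9/4 = 9/4 ≈ 2.2500.
Step 3: Plünnecke-Ruzsa gives |3A| ≤ K³·|A| = (2.2500)³ · 4 ≈ 45.5625.
Step 4: Compute 3A = A + A + A directly by enumerating all triples (a,b,c) ∈ A³; |3A| = 14.
Step 5: Check 14 ≤ 45.5625? Yes ✓.

K = 9/4, Plünnecke-Ruzsa bound K³|A| ≈ 45.5625, |3A| = 14, inequality holds.


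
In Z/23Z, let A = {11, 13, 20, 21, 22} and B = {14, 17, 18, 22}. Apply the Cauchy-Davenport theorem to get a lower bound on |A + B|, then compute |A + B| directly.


Cauchy-Davenport: |A + B| ≥ min(p, |A| + |B| - 1) for A, B nonempty in Z/pZ.
|A| = 5, |B| = 4, p = 23.
CD lower bound = min(23, 5 + 4 - 1) = min(23, 8) = 8.
Compute A + B mod 23 directly:
a = 11: 11+14=2, 11+17=5, 11+18=6, 11+22=10
a = 13: 13+14=4, 13+17=7, 13+18=8, 13+22=12
a = 20: 20+14=11, 20+17=14, 20+18=15, 20+22=19
a = 21: 21+14=12, 21+17=15, 21+18=16, 21+22=20
a = 22: 22+14=13, 22+17=16, 22+18=17, 22+22=21
A + B = {2, 4, 5, 6, 7, 8, 10, 11, 12, 13, 14, 15, 16, 17, 19, 20, 21}, so |A + B| = 17.
Verify: 17 ≥ 8? Yes ✓.

CD lower bound = 8, actual |A + B| = 17.


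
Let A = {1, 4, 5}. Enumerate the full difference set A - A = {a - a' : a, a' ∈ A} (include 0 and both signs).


A - A = {a - a' : a, a' ∈ A}.
Compute a - a' for each ordered pair (a, a'):
a = 1: 1-1=0, 1-4=-3, 1-5=-4
a = 4: 4-1=3, 4-4=0, 4-5=-1
a = 5: 5-1=4, 5-4=1, 5-5=0
Collecting distinct values (and noting 0 appears from a-a):
A - A = {-4, -3, -1, 0, 1, 3, 4}
|A - A| = 7

A - A = {-4, -3, -1, 0, 1, 3, 4}


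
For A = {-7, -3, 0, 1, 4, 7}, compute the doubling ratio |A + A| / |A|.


|A| = 6.
Compute A + A by enumerating all 36 pairs.
A + A = {-14, -10, -7, -6, -3, -2, 0, 1, 2, 4, 5, 7, 8, 11, 14}, so |A + A| = 15.
K = |A + A| / |A| = 15/6 = 5/2 ≈ 2.5000.
Reference: AP of size 6 gives K = 11/6 ≈ 1.8333; a fully generic set of size 6 gives K ≈ 3.5000.

|A| = 6, |A + A| = 15, K = 15/6 = 5/2.


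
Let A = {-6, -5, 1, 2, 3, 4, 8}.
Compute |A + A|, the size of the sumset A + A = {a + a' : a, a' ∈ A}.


A + A = {a + a' : a, a' ∈ A}; |A| = 7.
General bounds: 2|A| - 1 ≤ |A + A| ≤ |A|(|A|+1)/2, i.e. 13 ≤ |A + A| ≤ 28.
Lower bound 2|A|-1 is attained iff A is an arithmetic progression.
Enumerate sums a + a' for a ≤ a' (symmetric, so this suffices):
a = -6: -6+-6=-12, -6+-5=-11, -6+1=-5, -6+2=-4, -6+3=-3, -6+4=-2, -6+8=2
a = -5: -5+-5=-10, -5+1=-4, -5+2=-3, -5+3=-2, -5+4=-1, -5+8=3
a = 1: 1+1=2, 1+2=3, 1+3=4, 1+4=5, 1+8=9
a = 2: 2+2=4, 2+3=5, 2+4=6, 2+8=10
a = 3: 3+3=6, 3+4=7, 3+8=11
a = 4: 4+4=8, 4+8=12
a = 8: 8+8=16
Distinct sums: {-12, -11, -10, -5, -4, -3, -2, -1, 2, 3, 4, 5, 6, 7, 8, 9, 10, 11, 12, 16}
|A + A| = 20

|A + A| = 20


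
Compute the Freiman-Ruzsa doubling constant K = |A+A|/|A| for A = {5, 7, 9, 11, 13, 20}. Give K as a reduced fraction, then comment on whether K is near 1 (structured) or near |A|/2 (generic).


|A| = 6.
Compute A + A by enumerating all 36 pairs.
A + A = {10, 12, 14, 16, 18, 20, 22, 24, 25, 26, 27, 29, 31, 33, 40}, so |A + A| = 15.
K = |A + A| / |A| = 15/6 = 5/2 ≈ 2.5000.
Reference: AP of size 6 gives K = 11/6 ≈ 1.8333; a fully generic set of size 6 gives K ≈ 3.5000.

|A| = 6, |A + A| = 15, K = 15/6 = 5/2.


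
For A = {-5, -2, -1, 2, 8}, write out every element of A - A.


A - A = {a - a' : a, a' ∈ A}.
Compute a - a' for each ordered pair (a, a'):
a = -5: -5--5=0, -5--2=-3, -5--1=-4, -5-2=-7, -5-8=-13
a = -2: -2--5=3, -2--2=0, -2--1=-1, -2-2=-4, -2-8=-10
a = -1: -1--5=4, -1--2=1, -1--1=0, -1-2=-3, -1-8=-9
a = 2: 2--5=7, 2--2=4, 2--1=3, 2-2=0, 2-8=-6
a = 8: 8--5=13, 8--2=10, 8--1=9, 8-2=6, 8-8=0
Collecting distinct values (and noting 0 appears from a-a):
A - A = {-13, -10, -9, -7, -6, -4, -3, -1, 0, 1, 3, 4, 6, 7, 9, 10, 13}
|A - A| = 17

A - A = {-13, -10, -9, -7, -6, -4, -3, -1, 0, 1, 3, 4, 6, 7, 9, 10, 13}


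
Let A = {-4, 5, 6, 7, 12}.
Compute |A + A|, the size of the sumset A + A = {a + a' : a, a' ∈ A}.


A + A = {a + a' : a, a' ∈ A}; |A| = 5.
General bounds: 2|A| - 1 ≤ |A + A| ≤ |A|(|A|+1)/2, i.e. 9 ≤ |A + A| ≤ 15.
Lower bound 2|A|-1 is attained iff A is an arithmetic progression.
Enumerate sums a + a' for a ≤ a' (symmetric, so this suffices):
a = -4: -4+-4=-8, -4+5=1, -4+6=2, -4+7=3, -4+12=8
a = 5: 5+5=10, 5+6=11, 5+7=12, 5+12=17
a = 6: 6+6=12, 6+7=13, 6+12=18
a = 7: 7+7=14, 7+12=19
a = 12: 12+12=24
Distinct sums: {-8, 1, 2, 3, 8, 10, 11, 12, 13, 14, 17, 18, 19, 24}
|A + A| = 14

|A + A| = 14


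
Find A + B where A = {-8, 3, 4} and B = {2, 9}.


A + B = {a + b : a ∈ A, b ∈ B}.
Enumerate all |A|·|B| = 3·2 = 6 pairs (a, b) and collect distinct sums.
a = -8: -8+2=-6, -8+9=1
a = 3: 3+2=5, 3+9=12
a = 4: 4+2=6, 4+9=13
Collecting distinct sums: A + B = {-6, 1, 5, 6, 12, 13}
|A + B| = 6

A + B = {-6, 1, 5, 6, 12, 13}


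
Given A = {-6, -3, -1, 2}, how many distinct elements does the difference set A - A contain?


A - A = {a - a' : a, a' ∈ A}; |A| = 4.
Bounds: 2|A|-1 ≤ |A - A| ≤ |A|² - |A| + 1, i.e. 7 ≤ |A - A| ≤ 13.
Note: 0 ∈ A - A always (from a - a). The set is symmetric: if d ∈ A - A then -d ∈ A - A.
Enumerate nonzero differences d = a - a' with a > a' (then include -d):
Positive differences: {2, 3, 5, 8}
Full difference set: {0} ∪ (positive diffs) ∪ (negative diffs).
|A - A| = 1 + 2·4 = 9 (matches direct enumeration: 9).

|A - A| = 9


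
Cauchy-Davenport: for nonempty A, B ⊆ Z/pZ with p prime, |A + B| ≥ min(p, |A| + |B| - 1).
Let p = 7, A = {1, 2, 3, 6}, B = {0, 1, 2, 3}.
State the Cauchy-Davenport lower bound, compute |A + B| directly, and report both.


Cauchy-Davenport: |A + B| ≥ min(p, |A| + |B| - 1) for A, B nonempty in Z/pZ.
|A| = 4, |B| = 4, p = 7.
CD lower bound = min(7, 4 + 4 - 1) = min(7, 7) = 7.
Compute A + B mod 7 directly:
a = 1: 1+0=1, 1+1=2, 1+2=3, 1+3=4
a = 2: 2+0=2, 2+1=3, 2+2=4, 2+3=5
a = 3: 3+0=3, 3+1=4, 3+2=5, 3+3=6
a = 6: 6+0=6, 6+1=0, 6+2=1, 6+3=2
A + B = {0, 1, 2, 3, 4, 5, 6}, so |A + B| = 7.
Verify: 7 ≥ 7? Yes ✓.

CD lower bound = 7, actual |A + B| = 7.


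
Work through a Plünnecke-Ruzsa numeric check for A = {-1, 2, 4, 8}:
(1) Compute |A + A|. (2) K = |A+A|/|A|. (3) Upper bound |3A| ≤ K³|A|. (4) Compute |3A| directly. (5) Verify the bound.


|A| = 4.
Step 1: Compute A + A by enumerating all 16 pairs.
A + A = {-2, 1, 3, 4, 6, 7, 8, 10, 12, 16}, so |A + A| = 10.
Step 2: Doubling constant K = |A + A|/|A| = 10/4 = 10/4 ≈ 2.5000.
Step 3: Plünnecke-Ruzsa gives |3A| ≤ K³·|A| = (2.5000)³ · 4 ≈ 62.5000.
Step 4: Compute 3A = A + A + A directly by enumerating all triples (a,b,c) ∈ A³; |3A| = 18.
Step 5: Check 18 ≤ 62.5000? Yes ✓.

K = 10/4, Plünnecke-Ruzsa bound K³|A| ≈ 62.5000, |3A| = 18, inequality holds.


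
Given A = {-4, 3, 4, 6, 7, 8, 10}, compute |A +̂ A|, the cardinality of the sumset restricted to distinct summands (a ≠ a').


Restricted sumset: A +̂ A = {a + a' : a ∈ A, a' ∈ A, a ≠ a'}.
Equivalently, take A + A and drop any sum 2a that is achievable ONLY as a + a for a ∈ A (i.e. sums representable only with equal summands).
Enumerate pairs (a, a') with a < a' (symmetric, so each unordered pair gives one sum; this covers all a ≠ a'):
  -4 + 3 = -1
  -4 + 4 = 0
  -4 + 6 = 2
  -4 + 7 = 3
  -4 + 8 = 4
  -4 + 10 = 6
  3 + 4 = 7
  3 + 6 = 9
  3 + 7 = 10
  3 + 8 = 11
  3 + 10 = 13
  4 + 6 = 10
  4 + 7 = 11
  4 + 8 = 12
  4 + 10 = 14
  6 + 7 = 13
  6 + 8 = 14
  6 + 10 = 16
  7 + 8 = 15
  7 + 10 = 17
  8 + 10 = 18
Collected distinct sums: {-1, 0, 2, 3, 4, 6, 7, 9, 10, 11, 12, 13, 14, 15, 16, 17, 18}
|A +̂ A| = 17
(Reference bound: |A +̂ A| ≥ 2|A| - 3 for |A| ≥ 2, with |A| = 7 giving ≥ 11.)

|A +̂ A| = 17


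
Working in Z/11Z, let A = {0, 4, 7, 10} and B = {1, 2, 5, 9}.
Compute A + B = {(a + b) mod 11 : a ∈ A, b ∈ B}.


Work in Z/11Z: reduce every sum a + b modulo 11.
Enumerate all 16 pairs:
a = 0: 0+1=1, 0+2=2, 0+5=5, 0+9=9
a = 4: 4+1=5, 4+2=6, 4+5=9, 4+9=2
a = 7: 7+1=8, 7+2=9, 7+5=1, 7+9=5
a = 10: 10+1=0, 10+2=1, 10+5=4, 10+9=8
Distinct residues collected: {0, 1, 2, 4, 5, 6, 8, 9}
|A + B| = 8 (out of 11 total residues).

A + B = {0, 1, 2, 4, 5, 6, 8, 9}


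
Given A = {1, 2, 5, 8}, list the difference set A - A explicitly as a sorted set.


A - A = {a - a' : a, a' ∈ A}.
Compute a - a' for each ordered pair (a, a'):
a = 1: 1-1=0, 1-2=-1, 1-5=-4, 1-8=-7
a = 2: 2-1=1, 2-2=0, 2-5=-3, 2-8=-6
a = 5: 5-1=4, 5-2=3, 5-5=0, 5-8=-3
a = 8: 8-1=7, 8-2=6, 8-5=3, 8-8=0
Collecting distinct values (and noting 0 appears from a-a):
A - A = {-7, -6, -4, -3, -1, 0, 1, 3, 4, 6, 7}
|A - A| = 11

A - A = {-7, -6, -4, -3, -1, 0, 1, 3, 4, 6, 7}


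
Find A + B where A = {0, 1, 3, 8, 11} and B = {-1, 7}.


A + B = {a + b : a ∈ A, b ∈ B}.
Enumerate all |A|·|B| = 5·2 = 10 pairs (a, b) and collect distinct sums.
a = 0: 0+-1=-1, 0+7=7
a = 1: 1+-1=0, 1+7=8
a = 3: 3+-1=2, 3+7=10
a = 8: 8+-1=7, 8+7=15
a = 11: 11+-1=10, 11+7=18
Collecting distinct sums: A + B = {-1, 0, 2, 7, 8, 10, 15, 18}
|A + B| = 8

A + B = {-1, 0, 2, 7, 8, 10, 15, 18}


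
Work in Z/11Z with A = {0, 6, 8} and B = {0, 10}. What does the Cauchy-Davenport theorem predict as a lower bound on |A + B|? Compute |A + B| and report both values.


Cauchy-Davenport: |A + B| ≥ min(p, |A| + |B| - 1) for A, B nonempty in Z/pZ.
|A| = 3, |B| = 2, p = 11.
CD lower bound = min(11, 3 + 2 - 1) = min(11, 4) = 4.
Compute A + B mod 11 directly:
a = 0: 0+0=0, 0+10=10
a = 6: 6+0=6, 6+10=5
a = 8: 8+0=8, 8+10=7
A + B = {0, 5, 6, 7, 8, 10}, so |A + B| = 6.
Verify: 6 ≥ 4? Yes ✓.

CD lower bound = 4, actual |A + B| = 6.


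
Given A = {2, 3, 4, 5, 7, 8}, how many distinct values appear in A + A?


A + A = {a + a' : a, a' ∈ A}; |A| = 6.
General bounds: 2|A| - 1 ≤ |A + A| ≤ |A|(|A|+1)/2, i.e. 11 ≤ |A + A| ≤ 21.
Lower bound 2|A|-1 is attained iff A is an arithmetic progression.
Enumerate sums a + a' for a ≤ a' (symmetric, so this suffices):
a = 2: 2+2=4, 2+3=5, 2+4=6, 2+5=7, 2+7=9, 2+8=10
a = 3: 3+3=6, 3+4=7, 3+5=8, 3+7=10, 3+8=11
a = 4: 4+4=8, 4+5=9, 4+7=11, 4+8=12
a = 5: 5+5=10, 5+7=12, 5+8=13
a = 7: 7+7=14, 7+8=15
a = 8: 8+8=16
Distinct sums: {4, 5, 6, 7, 8, 9, 10, 11, 12, 13, 14, 15, 16}
|A + A| = 13

|A + A| = 13


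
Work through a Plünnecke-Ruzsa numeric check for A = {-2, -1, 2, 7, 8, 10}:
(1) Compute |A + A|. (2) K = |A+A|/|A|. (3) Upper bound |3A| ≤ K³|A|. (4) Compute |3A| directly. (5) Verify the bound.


|A| = 6.
Step 1: Compute A + A by enumerating all 36 pairs.
A + A = {-4, -3, -2, 0, 1, 4, 5, 6, 7, 8, 9, 10, 12, 14, 15, 16, 17, 18, 20}, so |A + A| = 19.
Step 2: Doubling constant K = |A + A|/|A| = 19/6 = 19/6 ≈ 3.1667.
Step 3: Plünnecke-Ruzsa gives |3A| ≤ K³·|A| = (3.1667)³ · 6 ≈ 190.5278.
Step 4: Compute 3A = A + A + A directly by enumerating all triples (a,b,c) ∈ A³; |3A| = 35.
Step 5: Check 35 ≤ 190.5278? Yes ✓.

K = 19/6, Plünnecke-Ruzsa bound K³|A| ≈ 190.5278, |3A| = 35, inequality holds.


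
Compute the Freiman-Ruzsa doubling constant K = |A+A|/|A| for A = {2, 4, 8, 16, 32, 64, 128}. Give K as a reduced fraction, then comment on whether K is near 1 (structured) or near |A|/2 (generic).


|A| = 7.
Compute A + A by enumerating all 49 pairs.
A + A = {4, 6, 8, 10, 12, 16, 18, 20, 24, 32, 34, 36, 40, 48, 64, 66, 68, 72, 80, 96, 128, 130, 132, 136, 144, 160, 192, 256}, so |A + A| = 28.
K = |A + A| / |A| = 28/7 = 4/1 ≈ 4.0000.
Reference: AP of size 7 gives K = 13/7 ≈ 1.8571; a fully generic set of size 7 gives K ≈ 4.0000.

|A| = 7, |A + A| = 28, K = 28/7 = 4/1.


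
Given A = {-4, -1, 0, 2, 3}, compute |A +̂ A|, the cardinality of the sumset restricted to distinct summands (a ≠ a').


Restricted sumset: A +̂ A = {a + a' : a ∈ A, a' ∈ A, a ≠ a'}.
Equivalently, take A + A and drop any sum 2a that is achievable ONLY as a + a for a ∈ A (i.e. sums representable only with equal summands).
Enumerate pairs (a, a') with a < a' (symmetric, so each unordered pair gives one sum; this covers all a ≠ a'):
  -4 + -1 = -5
  -4 + 0 = -4
  -4 + 2 = -2
  -4 + 3 = -1
  -1 + 0 = -1
  -1 + 2 = 1
  -1 + 3 = 2
  0 + 2 = 2
  0 + 3 = 3
  2 + 3 = 5
Collected distinct sums: {-5, -4, -2, -1, 1, 2, 3, 5}
|A +̂ A| = 8
(Reference bound: |A +̂ A| ≥ 2|A| - 3 for |A| ≥ 2, with |A| = 5 giving ≥ 7.)

|A +̂ A| = 8


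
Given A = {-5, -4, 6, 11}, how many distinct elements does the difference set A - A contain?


A - A = {a - a' : a, a' ∈ A}; |A| = 4.
Bounds: 2|A|-1 ≤ |A - A| ≤ |A|² - |A| + 1, i.e. 7 ≤ |A - A| ≤ 13.
Note: 0 ∈ A - A always (from a - a). The set is symmetric: if d ∈ A - A then -d ∈ A - A.
Enumerate nonzero differences d = a - a' with a > a' (then include -d):
Positive differences: {1, 5, 10, 11, 15, 16}
Full difference set: {0} ∪ (positive diffs) ∪ (negative diffs).
|A - A| = 1 + 2·6 = 13 (matches direct enumeration: 13).

|A - A| = 13


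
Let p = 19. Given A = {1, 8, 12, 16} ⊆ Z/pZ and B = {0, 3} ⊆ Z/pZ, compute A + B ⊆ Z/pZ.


Work in Z/19Z: reduce every sum a + b modulo 19.
Enumerate all 8 pairs:
a = 1: 1+0=1, 1+3=4
a = 8: 8+0=8, 8+3=11
a = 12: 12+0=12, 12+3=15
a = 16: 16+0=16, 16+3=0
Distinct residues collected: {0, 1, 4, 8, 11, 12, 15, 16}
|A + B| = 8 (out of 19 total residues).

A + B = {0, 1, 4, 8, 11, 12, 15, 16}


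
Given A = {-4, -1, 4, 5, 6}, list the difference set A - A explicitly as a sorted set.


A - A = {a - a' : a, a' ∈ A}.
Compute a - a' for each ordered pair (a, a'):
a = -4: -4--4=0, -4--1=-3, -4-4=-8, -4-5=-9, -4-6=-10
a = -1: -1--4=3, -1--1=0, -1-4=-5, -1-5=-6, -1-6=-7
a = 4: 4--4=8, 4--1=5, 4-4=0, 4-5=-1, 4-6=-2
a = 5: 5--4=9, 5--1=6, 5-4=1, 5-5=0, 5-6=-1
a = 6: 6--4=10, 6--1=7, 6-4=2, 6-5=1, 6-6=0
Collecting distinct values (and noting 0 appears from a-a):
A - A = {-10, -9, -8, -7, -6, -5, -3, -2, -1, 0, 1, 2, 3, 5, 6, 7, 8, 9, 10}
|A - A| = 19

A - A = {-10, -9, -8, -7, -6, -5, -3, -2, -1, 0, 1, 2, 3, 5, 6, 7, 8, 9, 10}


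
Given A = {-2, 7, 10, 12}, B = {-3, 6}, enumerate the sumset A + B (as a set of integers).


A + B = {a + b : a ∈ A, b ∈ B}.
Enumerate all |A|·|B| = 4·2 = 8 pairs (a, b) and collect distinct sums.
a = -2: -2+-3=-5, -2+6=4
a = 7: 7+-3=4, 7+6=13
a = 10: 10+-3=7, 10+6=16
a = 12: 12+-3=9, 12+6=18
Collecting distinct sums: A + B = {-5, 4, 7, 9, 13, 16, 18}
|A + B| = 7

A + B = {-5, 4, 7, 9, 13, 16, 18}


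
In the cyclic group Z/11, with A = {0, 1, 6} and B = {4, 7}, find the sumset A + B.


Work in Z/11Z: reduce every sum a + b modulo 11.
Enumerate all 6 pairs:
a = 0: 0+4=4, 0+7=7
a = 1: 1+4=5, 1+7=8
a = 6: 6+4=10, 6+7=2
Distinct residues collected: {2, 4, 5, 7, 8, 10}
|A + B| = 6 (out of 11 total residues).

A + B = {2, 4, 5, 7, 8, 10}


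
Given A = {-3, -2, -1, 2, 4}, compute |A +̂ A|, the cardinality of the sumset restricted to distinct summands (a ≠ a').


Restricted sumset: A +̂ A = {a + a' : a ∈ A, a' ∈ A, a ≠ a'}.
Equivalently, take A + A and drop any sum 2a that is achievable ONLY as a + a for a ∈ A (i.e. sums representable only with equal summands).
Enumerate pairs (a, a') with a < a' (symmetric, so each unordered pair gives one sum; this covers all a ≠ a'):
  -3 + -2 = -5
  -3 + -1 = -4
  -3 + 2 = -1
  -3 + 4 = 1
  -2 + -1 = -3
  -2 + 2 = 0
  -2 + 4 = 2
  -1 + 2 = 1
  -1 + 4 = 3
  2 + 4 = 6
Collected distinct sums: {-5, -4, -3, -1, 0, 1, 2, 3, 6}
|A +̂ A| = 9
(Reference bound: |A +̂ A| ≥ 2|A| - 3 for |A| ≥ 2, with |A| = 5 giving ≥ 7.)

|A +̂ A| = 9


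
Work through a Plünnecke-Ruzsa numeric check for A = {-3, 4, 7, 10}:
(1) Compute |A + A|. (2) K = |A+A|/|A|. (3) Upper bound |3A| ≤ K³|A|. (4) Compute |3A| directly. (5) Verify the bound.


|A| = 4.
Step 1: Compute A + A by enumerating all 16 pairs.
A + A = {-6, 1, 4, 7, 8, 11, 14, 17, 20}, so |A + A| = 9.
Step 2: Doubling constant K = |A + A|/|A| = 9/4 = 9/4 ≈ 2.2500.
Step 3: Plünnecke-Ruzsa gives |3A| ≤ K³·|A| = (2.2500)³ · 4 ≈ 45.5625.
Step 4: Compute 3A = A + A + A directly by enumerating all triples (a,b,c) ∈ A³; |3A| = 16.
Step 5: Check 16 ≤ 45.5625? Yes ✓.

K = 9/4, Plünnecke-Ruzsa bound K³|A| ≈ 45.5625, |3A| = 16, inequality holds.


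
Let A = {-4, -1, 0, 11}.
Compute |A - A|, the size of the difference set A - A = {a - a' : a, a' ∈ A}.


A - A = {a - a' : a, a' ∈ A}; |A| = 4.
Bounds: 2|A|-1 ≤ |A - A| ≤ |A|² - |A| + 1, i.e. 7 ≤ |A - A| ≤ 13.
Note: 0 ∈ A - A always (from a - a). The set is symmetric: if d ∈ A - A then -d ∈ A - A.
Enumerate nonzero differences d = a - a' with a > a' (then include -d):
Positive differences: {1, 3, 4, 11, 12, 15}
Full difference set: {0} ∪ (positive diffs) ∪ (negative diffs).
|A - A| = 1 + 2·6 = 13 (matches direct enumeration: 13).

|A - A| = 13


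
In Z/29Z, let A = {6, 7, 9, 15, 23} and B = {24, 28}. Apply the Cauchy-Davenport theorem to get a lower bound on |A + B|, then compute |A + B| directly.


Cauchy-Davenport: |A + B| ≥ min(p, |A| + |B| - 1) for A, B nonempty in Z/pZ.
|A| = 5, |B| = 2, p = 29.
CD lower bound = min(29, 5 + 2 - 1) = min(29, 6) = 6.
Compute A + B mod 29 directly:
a = 6: 6+24=1, 6+28=5
a = 7: 7+24=2, 7+28=6
a = 9: 9+24=4, 9+28=8
a = 15: 15+24=10, 15+28=14
a = 23: 23+24=18, 23+28=22
A + B = {1, 2, 4, 5, 6, 8, 10, 14, 18, 22}, so |A + B| = 10.
Verify: 10 ≥ 6? Yes ✓.

CD lower bound = 6, actual |A + B| = 10.


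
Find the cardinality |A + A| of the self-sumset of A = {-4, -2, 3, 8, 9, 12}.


A + A = {a + a' : a, a' ∈ A}; |A| = 6.
General bounds: 2|A| - 1 ≤ |A + A| ≤ |A|(|A|+1)/2, i.e. 11 ≤ |A + A| ≤ 21.
Lower bound 2|A|-1 is attained iff A is an arithmetic progression.
Enumerate sums a + a' for a ≤ a' (symmetric, so this suffices):
a = -4: -4+-4=-8, -4+-2=-6, -4+3=-1, -4+8=4, -4+9=5, -4+12=8
a = -2: -2+-2=-4, -2+3=1, -2+8=6, -2+9=7, -2+12=10
a = 3: 3+3=6, 3+8=11, 3+9=12, 3+12=15
a = 8: 8+8=16, 8+9=17, 8+12=20
a = 9: 9+9=18, 9+12=21
a = 12: 12+12=24
Distinct sums: {-8, -6, -4, -1, 1, 4, 5, 6, 7, 8, 10, 11, 12, 15, 16, 17, 18, 20, 21, 24}
|A + A| = 20

|A + A| = 20


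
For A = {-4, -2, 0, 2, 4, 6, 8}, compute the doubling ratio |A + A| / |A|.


|A| = 7.
Compute A + A by enumerating all 49 pairs.
A + A = {-8, -6, -4, -2, 0, 2, 4, 6, 8, 10, 12, 14, 16}, so |A + A| = 13.
K = |A + A| / |A| = 13/7 (already in lowest terms) ≈ 1.8571.
Reference: AP of size 7 gives K = 13/7 ≈ 1.8571; a fully generic set of size 7 gives K ≈ 4.0000.

|A| = 7, |A + A| = 13, K = 13/7.


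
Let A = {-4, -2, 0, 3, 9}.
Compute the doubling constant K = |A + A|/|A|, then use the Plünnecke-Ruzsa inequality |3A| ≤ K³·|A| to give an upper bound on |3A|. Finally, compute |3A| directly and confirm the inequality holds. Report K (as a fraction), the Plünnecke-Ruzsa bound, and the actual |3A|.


|A| = 5.
Step 1: Compute A + A by enumerating all 25 pairs.
A + A = {-8, -6, -4, -2, -1, 0, 1, 3, 5, 6, 7, 9, 12, 18}, so |A + A| = 14.
Step 2: Doubling constant K = |A + A|/|A| = 14/5 = 14/5 ≈ 2.8000.
Step 3: Plünnecke-Ruzsa gives |3A| ≤ K³·|A| = (2.8000)³ · 5 ≈ 109.7600.
Step 4: Compute 3A = A + A + A directly by enumerating all triples (a,b,c) ∈ A³; |3A| = 27.
Step 5: Check 27 ≤ 109.7600? Yes ✓.

K = 14/5, Plünnecke-Ruzsa bound K³|A| ≈ 109.7600, |3A| = 27, inequality holds.


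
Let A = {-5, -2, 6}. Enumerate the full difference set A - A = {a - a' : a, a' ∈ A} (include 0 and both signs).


A - A = {a - a' : a, a' ∈ A}.
Compute a - a' for each ordered pair (a, a'):
a = -5: -5--5=0, -5--2=-3, -5-6=-11
a = -2: -2--5=3, -2--2=0, -2-6=-8
a = 6: 6--5=11, 6--2=8, 6-6=0
Collecting distinct values (and noting 0 appears from a-a):
A - A = {-11, -8, -3, 0, 3, 8, 11}
|A - A| = 7

A - A = {-11, -8, -3, 0, 3, 8, 11}


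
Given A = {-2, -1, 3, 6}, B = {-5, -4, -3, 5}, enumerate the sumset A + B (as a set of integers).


A + B = {a + b : a ∈ A, b ∈ B}.
Enumerate all |A|·|B| = 4·4 = 16 pairs (a, b) and collect distinct sums.
a = -2: -2+-5=-7, -2+-4=-6, -2+-3=-5, -2+5=3
a = -1: -1+-5=-6, -1+-4=-5, -1+-3=-4, -1+5=4
a = 3: 3+-5=-2, 3+-4=-1, 3+-3=0, 3+5=8
a = 6: 6+-5=1, 6+-4=2, 6+-3=3, 6+5=11
Collecting distinct sums: A + B = {-7, -6, -5, -4, -2, -1, 0, 1, 2, 3, 4, 8, 11}
|A + B| = 13

A + B = {-7, -6, -5, -4, -2, -1, 0, 1, 2, 3, 4, 8, 11}


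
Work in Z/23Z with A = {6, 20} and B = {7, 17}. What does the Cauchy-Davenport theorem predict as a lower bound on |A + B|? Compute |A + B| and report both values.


Cauchy-Davenport: |A + B| ≥ min(p, |A| + |B| - 1) for A, B nonempty in Z/pZ.
|A| = 2, |B| = 2, p = 23.
CD lower bound = min(23, 2 + 2 - 1) = min(23, 3) = 3.
Compute A + B mod 23 directly:
a = 6: 6+7=13, 6+17=0
a = 20: 20+7=4, 20+17=14
A + B = {0, 4, 13, 14}, so |A + B| = 4.
Verify: 4 ≥ 3? Yes ✓.

CD lower bound = 3, actual |A + B| = 4.


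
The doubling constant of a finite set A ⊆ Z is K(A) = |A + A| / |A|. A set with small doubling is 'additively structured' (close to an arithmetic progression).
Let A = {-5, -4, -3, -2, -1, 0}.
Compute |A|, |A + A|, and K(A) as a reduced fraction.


|A| = 6.
Compute A + A by enumerating all 36 pairs.
A + A = {-10, -9, -8, -7, -6, -5, -4, -3, -2, -1, 0}, so |A + A| = 11.
K = |A + A| / |A| = 11/6 (already in lowest terms) ≈ 1.8333.
Reference: AP of size 6 gives K = 11/6 ≈ 1.8333; a fully generic set of size 6 gives K ≈ 3.5000.

|A| = 6, |A + A| = 11, K = 11/6.


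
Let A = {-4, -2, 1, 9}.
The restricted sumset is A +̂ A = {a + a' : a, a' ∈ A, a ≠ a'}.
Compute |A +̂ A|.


Restricted sumset: A +̂ A = {a + a' : a ∈ A, a' ∈ A, a ≠ a'}.
Equivalently, take A + A and drop any sum 2a that is achievable ONLY as a + a for a ∈ A (i.e. sums representable only with equal summands).
Enumerate pairs (a, a') with a < a' (symmetric, so each unordered pair gives one sum; this covers all a ≠ a'):
  -4 + -2 = -6
  -4 + 1 = -3
  -4 + 9 = 5
  -2 + 1 = -1
  -2 + 9 = 7
  1 + 9 = 10
Collected distinct sums: {-6, -3, -1, 5, 7, 10}
|A +̂ A| = 6
(Reference bound: |A +̂ A| ≥ 2|A| - 3 for |A| ≥ 2, with |A| = 4 giving ≥ 5.)

|A +̂ A| = 6


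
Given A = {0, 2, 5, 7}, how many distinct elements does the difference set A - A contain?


A - A = {a - a' : a, a' ∈ A}; |A| = 4.
Bounds: 2|A|-1 ≤ |A - A| ≤ |A|² - |A| + 1, i.e. 7 ≤ |A - A| ≤ 13.
Note: 0 ∈ A - A always (from a - a). The set is symmetric: if d ∈ A - A then -d ∈ A - A.
Enumerate nonzero differences d = a - a' with a > a' (then include -d):
Positive differences: {2, 3, 5, 7}
Full difference set: {0} ∪ (positive diffs) ∪ (negative diffs).
|A - A| = 1 + 2·4 = 9 (matches direct enumeration: 9).

|A - A| = 9


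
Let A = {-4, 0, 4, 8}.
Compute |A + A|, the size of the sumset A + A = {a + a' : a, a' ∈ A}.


A + A = {a + a' : a, a' ∈ A}; |A| = 4.
General bounds: 2|A| - 1 ≤ |A + A| ≤ |A|(|A|+1)/2, i.e. 7 ≤ |A + A| ≤ 10.
Lower bound 2|A|-1 is attained iff A is an arithmetic progression.
Enumerate sums a + a' for a ≤ a' (symmetric, so this suffices):
a = -4: -4+-4=-8, -4+0=-4, -4+4=0, -4+8=4
a = 0: 0+0=0, 0+4=4, 0+8=8
a = 4: 4+4=8, 4+8=12
a = 8: 8+8=16
Distinct sums: {-8, -4, 0, 4, 8, 12, 16}
|A + A| = 7

|A + A| = 7


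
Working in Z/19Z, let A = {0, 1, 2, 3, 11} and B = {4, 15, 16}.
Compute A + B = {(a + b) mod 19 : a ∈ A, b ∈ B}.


Work in Z/19Z: reduce every sum a + b modulo 19.
Enumerate all 15 pairs:
a = 0: 0+4=4, 0+15=15, 0+16=16
a = 1: 1+4=5, 1+15=16, 1+16=17
a = 2: 2+4=6, 2+15=17, 2+16=18
a = 3: 3+4=7, 3+15=18, 3+16=0
a = 11: 11+4=15, 11+15=7, 11+16=8
Distinct residues collected: {0, 4, 5, 6, 7, 8, 15, 16, 17, 18}
|A + B| = 10 (out of 19 total residues).

A + B = {0, 4, 5, 6, 7, 8, 15, 16, 17, 18}


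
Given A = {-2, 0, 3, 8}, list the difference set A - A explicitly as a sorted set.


A - A = {a - a' : a, a' ∈ A}.
Compute a - a' for each ordered pair (a, a'):
a = -2: -2--2=0, -2-0=-2, -2-3=-5, -2-8=-10
a = 0: 0--2=2, 0-0=0, 0-3=-3, 0-8=-8
a = 3: 3--2=5, 3-0=3, 3-3=0, 3-8=-5
a = 8: 8--2=10, 8-0=8, 8-3=5, 8-8=0
Collecting distinct values (and noting 0 appears from a-a):
A - A = {-10, -8, -5, -3, -2, 0, 2, 3, 5, 8, 10}
|A - A| = 11

A - A = {-10, -8, -5, -3, -2, 0, 2, 3, 5, 8, 10}


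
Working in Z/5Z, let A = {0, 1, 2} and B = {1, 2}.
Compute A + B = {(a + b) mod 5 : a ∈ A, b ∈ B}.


Work in Z/5Z: reduce every sum a + b modulo 5.
Enumerate all 6 pairs:
a = 0: 0+1=1, 0+2=2
a = 1: 1+1=2, 1+2=3
a = 2: 2+1=3, 2+2=4
Distinct residues collected: {1, 2, 3, 4}
|A + B| = 4 (out of 5 total residues).

A + B = {1, 2, 3, 4}


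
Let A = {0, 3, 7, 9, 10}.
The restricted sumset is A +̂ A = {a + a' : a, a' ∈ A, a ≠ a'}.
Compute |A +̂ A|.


Restricted sumset: A +̂ A = {a + a' : a ∈ A, a' ∈ A, a ≠ a'}.
Equivalently, take A + A and drop any sum 2a that is achievable ONLY as a + a for a ∈ A (i.e. sums representable only with equal summands).
Enumerate pairs (a, a') with a < a' (symmetric, so each unordered pair gives one sum; this covers all a ≠ a'):
  0 + 3 = 3
  0 + 7 = 7
  0 + 9 = 9
  0 + 10 = 10
  3 + 7 = 10
  3 + 9 = 12
  3 + 10 = 13
  7 + 9 = 16
  7 + 10 = 17
  9 + 10 = 19
Collected distinct sums: {3, 7, 9, 10, 12, 13, 16, 17, 19}
|A +̂ A| = 9
(Reference bound: |A +̂ A| ≥ 2|A| - 3 for |A| ≥ 2, with |A| = 5 giving ≥ 7.)

|A +̂ A| = 9


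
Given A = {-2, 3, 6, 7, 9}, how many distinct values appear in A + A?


A + A = {a + a' : a, a' ∈ A}; |A| = 5.
General bounds: 2|A| - 1 ≤ |A + A| ≤ |A|(|A|+1)/2, i.e. 9 ≤ |A + A| ≤ 15.
Lower bound 2|A|-1 is attained iff A is an arithmetic progression.
Enumerate sums a + a' for a ≤ a' (symmetric, so this suffices):
a = -2: -2+-2=-4, -2+3=1, -2+6=4, -2+7=5, -2+9=7
a = 3: 3+3=6, 3+6=9, 3+7=10, 3+9=12
a = 6: 6+6=12, 6+7=13, 6+9=15
a = 7: 7+7=14, 7+9=16
a = 9: 9+9=18
Distinct sums: {-4, 1, 4, 5, 6, 7, 9, 10, 12, 13, 14, 15, 16, 18}
|A + A| = 14

|A + A| = 14


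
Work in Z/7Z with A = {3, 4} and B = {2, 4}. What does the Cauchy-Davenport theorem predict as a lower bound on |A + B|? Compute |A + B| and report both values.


Cauchy-Davenport: |A + B| ≥ min(p, |A| + |B| - 1) for A, B nonempty in Z/pZ.
|A| = 2, |B| = 2, p = 7.
CD lower bound = min(7, 2 + 2 - 1) = min(7, 3) = 3.
Compute A + B mod 7 directly:
a = 3: 3+2=5, 3+4=0
a = 4: 4+2=6, 4+4=1
A + B = {0, 1, 5, 6}, so |A + B| = 4.
Verify: 4 ≥ 3? Yes ✓.

CD lower bound = 3, actual |A + B| = 4.


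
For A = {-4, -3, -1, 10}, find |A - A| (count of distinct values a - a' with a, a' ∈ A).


A - A = {a - a' : a, a' ∈ A}; |A| = 4.
Bounds: 2|A|-1 ≤ |A - A| ≤ |A|² - |A| + 1, i.e. 7 ≤ |A - A| ≤ 13.
Note: 0 ∈ A - A always (from a - a). The set is symmetric: if d ∈ A - A then -d ∈ A - A.
Enumerate nonzero differences d = a - a' with a > a' (then include -d):
Positive differences: {1, 2, 3, 11, 13, 14}
Full difference set: {0} ∪ (positive diffs) ∪ (negative diffs).
|A - A| = 1 + 2·6 = 13 (matches direct enumeration: 13).

|A - A| = 13


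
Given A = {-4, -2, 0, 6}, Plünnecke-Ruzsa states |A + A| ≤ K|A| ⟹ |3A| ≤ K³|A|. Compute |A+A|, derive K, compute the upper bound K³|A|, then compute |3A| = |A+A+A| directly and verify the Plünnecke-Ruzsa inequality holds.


|A| = 4.
Step 1: Compute A + A by enumerating all 16 pairs.
A + A = {-8, -6, -4, -2, 0, 2, 4, 6, 12}, so |A + A| = 9.
Step 2: Doubling constant K = |A + A|/|A| = 9/4 = 9/4 ≈ 2.2500.
Step 3: Plünnecke-Ruzsa gives |3A| ≤ K³·|A| = (2.2500)³ · 4 ≈ 45.5625.
Step 4: Compute 3A = A + A + A directly by enumerating all triples (a,b,c) ∈ A³; |3A| = 14.
Step 5: Check 14 ≤ 45.5625? Yes ✓.

K = 9/4, Plünnecke-Ruzsa bound K³|A| ≈ 45.5625, |3A| = 14, inequality holds.
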